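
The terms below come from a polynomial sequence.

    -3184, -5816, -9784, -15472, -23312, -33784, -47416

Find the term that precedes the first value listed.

-1552

First differences: -2632  -3968  -5688  -7840  -10472  -13632
Second differences: -1336  -1720  -2152  -2632  -3160
Third differences: -384  -432  -480  -528
Fourth differences: -48  -48  -48
The fourth differences are constant at -48.
Work back: -384 + 48 = -336;  -1336 + 336 = -1000;  -2632 + 1000 = -1632;  -3184 + 1632 = -1552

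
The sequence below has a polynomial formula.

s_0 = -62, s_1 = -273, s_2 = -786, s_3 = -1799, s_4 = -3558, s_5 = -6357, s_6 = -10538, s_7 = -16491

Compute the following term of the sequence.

-24654

D1: -211  -513  -1013  -1759  -2799  -4181  -5953
D2: -302  -500  -746  -1040  -1382  -1772
D3: -198  -246  -294  -342  -390
D4: -48  -48  -48  -48
The fourth differences are constant (-48).
-390 − 48 = -438;  -1772 − 438 = -2210;  -5953 − 2210 = -8163;  -16491 − 8163 = -24654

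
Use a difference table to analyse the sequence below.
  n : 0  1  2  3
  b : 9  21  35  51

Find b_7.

12, 14, 16
2, 2
Second differences constant at 2.
16 + 2 = 18;  51 + 18 = 69
18 + 2 = 20;  69 + 20 = 89
20 + 2 = 22;  89 + 22 = 111
22 + 2 = 24;  111 + 24 = 135

135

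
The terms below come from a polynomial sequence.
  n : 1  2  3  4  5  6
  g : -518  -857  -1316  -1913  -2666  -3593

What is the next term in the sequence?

-4712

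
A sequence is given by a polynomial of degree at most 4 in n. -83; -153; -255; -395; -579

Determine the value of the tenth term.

-2369

Δ: -70, -102, -140, -184
Δ²: -32, -38, -44
Δ³: -6, -6
Third differences constant at -6.
-44 − 6 = -50;  -184 − 50 = -234;  -579 − 234 = -813
-50 − 6 = -56;  -234 − 56 = -290;  -813 − 290 = -1103
-56 − 6 = -62;  -290 − 62 = -352;  -1103 − 352 = -1455
-62 − 6 = -68;  -352 − 68 = -420;  -1455 − 420 = -1875
-68 − 6 = -74;  -420 − 74 = -494;  -1875 − 494 = -2369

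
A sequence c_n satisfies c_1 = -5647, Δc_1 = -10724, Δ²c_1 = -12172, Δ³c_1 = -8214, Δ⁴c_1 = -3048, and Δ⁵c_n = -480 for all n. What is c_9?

-1132479

Build the table forward from the leading diagonal:
D5: -480, -480, -480, -480, -480, -480, -480, -480, -480
D4: -3048, -3528, -4008, -4488, -4968, -5448, -5928, -6408, -6888
D3: -8214, -11262, -14790, -18798, -23286, -28254, -33702, -39630, -46038
D2: -12172, -20386, -31648, -46438, -65236, -88522, -116776, -150478, -190108
D1: -10724, -22896, -43282, -74930, -121368, -186604, -275126, -391902, -542380
c: -5647, -16371, -39267, -82549, -157479, -278847, -465451, -740577, -1132479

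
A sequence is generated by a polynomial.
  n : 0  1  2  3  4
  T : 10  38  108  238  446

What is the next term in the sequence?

750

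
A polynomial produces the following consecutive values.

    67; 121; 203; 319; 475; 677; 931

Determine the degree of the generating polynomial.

3

54, 82, 116, 156, 202, 254
28, 34, 40, 46, 52
6, 6, 6, 6
The third differences are constant, so the polynomial has degree 3.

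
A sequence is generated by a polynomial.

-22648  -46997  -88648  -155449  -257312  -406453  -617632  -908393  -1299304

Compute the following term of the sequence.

D1: -24349, -41651, -66801, -101863, -149141, -211179, -290761, -390911
D2: -17302, -25150, -35062, -47278, -62038, -79582, -100150
D3: -7848, -9912, -12216, -14760, -17544, -20568
D4: -2064, -2304, -2544, -2784, -3024
D5: -240, -240, -240, -240
Fifth differences constant at -240.
-3024 − 240 = -3264;  -20568 − 3264 = -23832;  -100150 − 23832 = -123982;  -390911 − 123982 = -514893;  -1299304 − 514893 = -1814197

-1814197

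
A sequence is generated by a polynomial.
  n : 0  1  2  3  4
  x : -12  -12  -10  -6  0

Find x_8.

First differences: 0, 2, 4, 6
Second differences: 2, 2, 2
The second differences are constant (2).
6 + 2 = 8;  0 + 8 = 8
8 + 2 = 10;  8 + 10 = 18
10 + 2 = 12;  18 + 12 = 30
12 + 2 = 14;  30 + 14 = 44

44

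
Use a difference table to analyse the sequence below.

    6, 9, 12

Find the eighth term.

27

First differences: 3  3
First differences constant at 3.
12 + 3 = 15
15 + 3 = 18
18 + 3 = 21
21 + 3 = 24
24 + 3 = 27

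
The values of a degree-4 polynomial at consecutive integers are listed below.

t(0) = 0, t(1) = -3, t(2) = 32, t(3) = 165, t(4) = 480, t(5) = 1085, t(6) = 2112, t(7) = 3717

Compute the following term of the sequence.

6080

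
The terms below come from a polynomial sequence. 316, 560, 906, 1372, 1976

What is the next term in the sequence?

Δ: 244, 346, 466, 604
Δ²: 102, 120, 138
Δ³: 18, 18
Constant third difference = 18, so extend:
138 + 18 = 156;  604 + 156 = 760;  1976 + 760 = 2736

2736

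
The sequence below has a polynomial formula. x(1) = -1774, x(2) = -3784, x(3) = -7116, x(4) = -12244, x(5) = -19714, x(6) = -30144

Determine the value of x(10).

-116344

D1: -2010, -3332, -5128, -7470, -10430
D2: -1322, -1796, -2342, -2960
D3: -474, -546, -618
D4: -72, -72
The fourth differences are constant (-72).
-618 − 72 = -690;  -2960 − 690 = -3650;  -10430 − 3650 = -14080;  -30144 − 14080 = -44224
-690 − 72 = -762;  -3650 − 762 = -4412;  -14080 − 4412 = -18492;  -44224 − 18492 = -62716
-762 − 72 = -834;  -4412 − 834 = -5246;  -18492 − 5246 = -23738;  -62716 − 23738 = -86454
-834 − 72 = -906;  -5246 − 906 = -6152;  -23738 − 6152 = -29890;  -86454 − 29890 = -116344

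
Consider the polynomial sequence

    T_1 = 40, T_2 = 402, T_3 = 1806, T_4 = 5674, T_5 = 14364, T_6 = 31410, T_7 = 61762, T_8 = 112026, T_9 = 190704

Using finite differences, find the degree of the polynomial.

D1: 362, 1404, 3868, 8690, 17046, 30352, 50264, 78678
D2: 1042, 2464, 4822, 8356, 13306, 19912, 28414
D3: 1422, 2358, 3534, 4950, 6606, 8502
D4: 936, 1176, 1416, 1656, 1896
D5: 240, 240, 240, 240
The fifth differences are constant, so the polynomial has degree 5.

5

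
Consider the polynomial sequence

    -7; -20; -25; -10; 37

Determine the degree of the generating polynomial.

3

-13, -5, 15, 47
8, 20, 32
12, 12
The third differences are constant, so the polynomial has degree 3.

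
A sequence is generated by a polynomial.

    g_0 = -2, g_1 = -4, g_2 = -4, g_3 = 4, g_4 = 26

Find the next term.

Δ: -2, 0, 8, 22
Δ²: 2, 8, 14
Δ³: 6, 6
Constant third difference = 6, so extend:
14 + 6 = 20;  22 + 20 = 42;  26 + 42 = 68

68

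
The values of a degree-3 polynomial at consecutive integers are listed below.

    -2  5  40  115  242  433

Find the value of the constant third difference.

First differences: 7, 35, 75, 127, 191
Second differences: 28, 40, 52, 64
Third differences: 12, 12, 12

12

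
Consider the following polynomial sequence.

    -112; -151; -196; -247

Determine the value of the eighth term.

-511

D1: -39 , -45 , -51
D2: -6 , -6
The second differences are constant (-6).
-51 − 6 = -57;  -247 − 57 = -304
-57 − 6 = -63;  -304 − 63 = -367
-63 − 6 = -69;  -367 − 69 = -436
-69 − 6 = -75;  -436 − 75 = -511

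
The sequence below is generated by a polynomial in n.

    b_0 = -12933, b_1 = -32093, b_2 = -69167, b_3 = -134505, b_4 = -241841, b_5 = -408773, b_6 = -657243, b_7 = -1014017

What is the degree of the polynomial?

5

D1: -19160, -37074, -65338, -107336, -166932, -248470, -356774
D2: -17914, -28264, -41998, -59596, -81538, -108304
D3: -10350, -13734, -17598, -21942, -26766
D4: -3384, -3864, -4344, -4824
D5: -480, -480, -480
The fifth differences are constant, so the polynomial has degree 5.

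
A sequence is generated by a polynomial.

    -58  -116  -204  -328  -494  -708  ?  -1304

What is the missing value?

-976

Using the first 6 terms:
D1: -58, -88, -124, -166, -214
D2: -30, -36, -42, -48
D3: -6, -6, -6
Constant third difference = -6.
Extend forward: -48 − 6 = -54;  -214 − 54 = -268;  -708 − 268 = -976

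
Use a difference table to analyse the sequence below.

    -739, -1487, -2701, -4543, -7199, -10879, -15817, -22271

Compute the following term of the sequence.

-30523

First differences: -748  -1214  -1842  -2656  -3680  -4938  -6454
Second differences: -466  -628  -814  -1024  -1258  -1516
Third differences: -162  -186  -210  -234  -258
Fourth differences: -24  -24  -24  -24
The fourth differences are constant (-24).
-258 − 24 = -282;  -1516 − 282 = -1798;  -6454 − 1798 = -8252;  -22271 − 8252 = -30523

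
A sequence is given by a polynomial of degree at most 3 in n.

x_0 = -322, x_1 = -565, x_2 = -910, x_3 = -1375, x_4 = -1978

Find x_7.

First differences: -243, -345, -465, -603
Second differences: -102, -120, -138
Third differences: -18, -18
The third differences are constant (-18).
-138 − 18 = -156;  -603 − 156 = -759;  -1978 − 759 = -2737
-156 − 18 = -174;  -759 − 174 = -933;  -2737 − 933 = -3670
-174 − 18 = -192;  -933 − 192 = -1125;  -3670 − 1125 = -4795

-4795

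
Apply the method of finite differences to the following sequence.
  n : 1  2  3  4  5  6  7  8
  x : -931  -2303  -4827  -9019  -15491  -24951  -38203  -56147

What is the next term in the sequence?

-79779

Δ: -1372, -2524, -4192, -6472, -9460, -13252, -17944
Δ²: -1152, -1668, -2280, -2988, -3792, -4692
Δ³: -516, -612, -708, -804, -900
Δ⁴: -96, -96, -96, -96
Fourth differences constant at -96.
-900 − 96 = -996;  -4692 − 996 = -5688;  -17944 − 5688 = -23632;  -56147 − 23632 = -79779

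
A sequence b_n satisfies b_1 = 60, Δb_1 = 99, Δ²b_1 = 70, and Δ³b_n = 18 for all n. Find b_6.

Build the table forward from the leading diagonal:
Third differences: 18  18  18  18  18  18
Second differences: 70  88  106  124  142  160
First differences: 99  169  257  363  487  629
b: 60  159  328  585  948  1435

1435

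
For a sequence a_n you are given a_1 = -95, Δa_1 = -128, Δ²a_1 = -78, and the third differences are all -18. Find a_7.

-2393

Build the table forward from the leading diagonal:
D3: -18  -18  -18  -18  -18  -18  -18
D2: -78  -96  -114  -132  -150  -168  -186
D1: -128  -206  -302  -416  -548  -698  -866
a: -95  -223  -429  -731  -1147  -1695  -2393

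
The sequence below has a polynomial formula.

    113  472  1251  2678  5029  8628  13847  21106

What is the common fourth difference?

Δ: 359, 779, 1427, 2351, 3599, 5219, 7259
Δ²: 420, 648, 924, 1248, 1620, 2040
Δ³: 228, 276, 324, 372, 420
Δ⁴: 48, 48, 48, 48

48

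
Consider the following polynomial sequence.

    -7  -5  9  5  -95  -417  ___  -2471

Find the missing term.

Using the first 6 terms:
2, 14, -4, -100, -322
12, -18, -96, -222
-30, -78, -126
-48, -48
Constant fourth difference = -48.
Extend forward: -126 − 48 = -174;  -222 − 174 = -396;  -322 − 396 = -718;  -417 − 718 = -1135

-1135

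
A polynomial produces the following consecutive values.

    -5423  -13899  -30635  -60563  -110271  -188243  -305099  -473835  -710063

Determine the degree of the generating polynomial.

5

First differences: -8476, -16736, -29928, -49708, -77972, -116856, -168736, -236228
Second differences: -8260, -13192, -19780, -28264, -38884, -51880, -67492
Third differences: -4932, -6588, -8484, -10620, -12996, -15612
Fourth differences: -1656, -1896, -2136, -2376, -2616
Fifth differences: -240, -240, -240, -240
The fifth differences are constant, so the polynomial has degree 5.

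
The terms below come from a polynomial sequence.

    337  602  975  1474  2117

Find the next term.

2922

D1: 265, 373, 499, 643
D2: 108, 126, 144
D3: 18, 18
Constant third difference = 18, so extend:
144 + 18 = 162;  643 + 162 = 805;  2117 + 805 = 2922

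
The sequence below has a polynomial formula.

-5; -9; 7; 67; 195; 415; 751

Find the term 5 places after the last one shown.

5011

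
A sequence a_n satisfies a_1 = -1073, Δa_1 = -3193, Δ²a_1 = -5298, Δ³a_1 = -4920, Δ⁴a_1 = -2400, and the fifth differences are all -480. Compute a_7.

Build the table forward from the leading diagonal:
Δ⁵: -480  -480  -480  -480  -480  -480  -480
Δ⁴: -2400  -2880  -3360  -3840  -4320  -4800  -5280
Δ³: -4920  -7320  -10200  -13560  -17400  -21720  -26520
Δ²: -5298  -10218  -17538  -27738  -41298  -58698  -80418
Δ: -3193  -8491  -18709  -36247  -63985  -105283  -163981
a: -1073  -4266  -12757  -31466  -67713  -131698  -236981

-236981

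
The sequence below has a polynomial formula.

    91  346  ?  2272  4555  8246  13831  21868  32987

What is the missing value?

Using the last 6 terms:
D1: 2283  3691  5585  8037  11119
D2: 1408  1894  2452  3082
D3: 486  558  630
D4: 72  72
Constant fourth difference = 72.
Extend backward: 486 − 72 = 414;  1408 − 414 = 994;  2283 − 994 = 1289;  2272 − 1289 = 983

983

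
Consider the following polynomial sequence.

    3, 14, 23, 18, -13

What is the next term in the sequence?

-82

D1: 11, 9, -5, -31
D2: -2, -14, -26
D3: -12, -12
Third differences constant at -12.
-26 − 12 = -38;  -31 − 38 = -69;  -13 − 69 = -82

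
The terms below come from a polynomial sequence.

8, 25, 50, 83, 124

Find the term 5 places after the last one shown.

449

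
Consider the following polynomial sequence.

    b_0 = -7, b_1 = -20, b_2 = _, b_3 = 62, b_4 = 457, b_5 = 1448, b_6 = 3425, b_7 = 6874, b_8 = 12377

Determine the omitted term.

Using the last 6 terms:
395, 991, 1977, 3449, 5503
596, 986, 1472, 2054
390, 486, 582
96, 96
Constant fourth difference = 96.
Extend backward: 390 − 96 = 294;  596 − 294 = 302;  395 − 302 = 93;  62 − 93 = -31

-31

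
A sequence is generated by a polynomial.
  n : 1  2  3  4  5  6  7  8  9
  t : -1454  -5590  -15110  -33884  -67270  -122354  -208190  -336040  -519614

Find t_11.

-1122454

Δ: -4136 , -9520 , -18774 , -33386 , -55084 , -85836 , -127850 , -183574
Δ²: -5384 , -9254 , -14612 , -21698 , -30752 , -42014 , -55724
Δ³: -3870 , -5358 , -7086 , -9054 , -11262 , -13710
Δ⁴: -1488 , -1728 , -1968 , -2208 , -2448
Δ⁵: -240 , -240 , -240 , -240
Fifth differences constant at -240.
-2448 − 240 = -2688;  -13710 − 2688 = -16398;  -55724 − 16398 = -72122;  -183574 − 72122 = -255696;  -519614 − 255696 = -775310
-2688 − 240 = -2928;  -16398 − 2928 = -19326;  -72122 − 19326 = -91448;  -255696 − 91448 = -347144;  -775310 − 347144 = -1122454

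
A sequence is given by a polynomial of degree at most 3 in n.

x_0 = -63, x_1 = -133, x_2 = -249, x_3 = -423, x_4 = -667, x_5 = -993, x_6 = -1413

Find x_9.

-3357

First differences: -70, -116, -174, -244, -326, -420
Second differences: -46, -58, -70, -82, -94
Third differences: -12, -12, -12, -12
Third differences constant at -12.
-94 − 12 = -106;  -420 − 106 = -526;  -1413 − 526 = -1939
-106 − 12 = -118;  -526 − 118 = -644;  -1939 − 644 = -2583
-118 − 12 = -130;  -644 − 130 = -774;  -2583 − 774 = -3357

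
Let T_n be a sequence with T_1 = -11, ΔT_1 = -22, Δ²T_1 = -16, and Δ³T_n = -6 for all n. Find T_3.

Build the table forward from the leading diagonal:
Δ³: -6  -6  -6
Δ²: -16  -22  -28
Δ: -22  -38  -60
T: -11  -33  -71

-71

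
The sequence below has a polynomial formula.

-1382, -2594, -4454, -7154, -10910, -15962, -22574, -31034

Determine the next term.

-41654

-1212 , -1860 , -2700 , -3756 , -5052 , -6612 , -8460
-648 , -840 , -1056 , -1296 , -1560 , -1848
-192 , -216 , -240 , -264 , -288
-24 , -24 , -24 , -24
The fourth differences are constant (-24).
-288 − 24 = -312;  -1848 − 312 = -2160;  -8460 − 2160 = -10620;  -31034 − 10620 = -41654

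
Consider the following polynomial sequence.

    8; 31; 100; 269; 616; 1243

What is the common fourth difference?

24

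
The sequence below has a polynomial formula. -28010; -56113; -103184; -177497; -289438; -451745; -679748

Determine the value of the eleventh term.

-2659480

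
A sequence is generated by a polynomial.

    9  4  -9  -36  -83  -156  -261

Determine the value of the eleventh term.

-1121

Δ: -5  -13  -27  -47  -73  -105
Δ²: -8  -14  -20  -26  -32
Δ³: -6  -6  -6  -6
The third differences are constant (-6).
-32 − 6 = -38;  -105 − 38 = -143;  -261 − 143 = -404
-38 − 6 = -44;  -143 − 44 = -187;  -404 − 187 = -591
-44 − 6 = -50;  -187 − 50 = -237;  -591 − 237 = -828
-50 − 6 = -56;  -237 − 56 = -293;  -828 − 293 = -1121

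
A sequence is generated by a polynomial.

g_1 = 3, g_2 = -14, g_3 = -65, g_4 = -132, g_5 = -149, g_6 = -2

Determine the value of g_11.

10543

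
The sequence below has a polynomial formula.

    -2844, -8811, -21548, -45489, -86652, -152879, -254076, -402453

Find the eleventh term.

-1292364

First differences: -5967 , -12737 , -23941 , -41163 , -66227 , -101197 , -148377
Second differences: -6770 , -11204 , -17222 , -25064 , -34970 , -47180
Third differences: -4434 , -6018 , -7842 , -9906 , -12210
Fourth differences: -1584 , -1824 , -2064 , -2304
Fifth differences: -240 , -240 , -240
Fifth differences constant at -240.
-2304 − 240 = -2544;  -12210 − 2544 = -14754;  -47180 − 14754 = -61934;  -148377 − 61934 = -210311;  -402453 − 210311 = -612764
-2544 − 240 = -2784;  -14754 − 2784 = -17538;  -61934 − 17538 = -79472;  -210311 − 79472 = -289783;  -612764 − 289783 = -902547
-2784 − 240 = -3024;  -17538 − 3024 = -20562;  -79472 − 20562 = -100034;  -289783 − 100034 = -389817;  -902547 − 389817 = -1292364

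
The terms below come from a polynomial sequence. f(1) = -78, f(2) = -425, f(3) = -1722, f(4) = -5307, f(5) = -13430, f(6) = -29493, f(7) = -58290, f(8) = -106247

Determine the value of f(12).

-688755

-347, -1297, -3585, -8123, -16063, -28797, -47957
-950, -2288, -4538, -7940, -12734, -19160
-1338, -2250, -3402, -4794, -6426
-912, -1152, -1392, -1632
-240, -240, -240
The fifth differences are constant (-240).
-1632 − 240 = -1872;  -6426 − 1872 = -8298;  -19160 − 8298 = -27458;  -47957 − 27458 = -75415;  -106247 − 75415 = -181662
-1872 − 240 = -2112;  -8298 − 2112 = -10410;  -27458 − 10410 = -37868;  -75415 − 37868 = -113283;  -181662 − 113283 = -294945
-2112 − 240 = -2352;  -10410 − 2352 = -12762;  -37868 − 12762 = -50630;  -113283 − 50630 = -163913;  -294945 − 163913 = -458858
-2352 − 240 = -2592;  -12762 − 2592 = -15354;  -50630 − 15354 = -65984;  -163913 − 65984 = -229897;  -458858 − 229897 = -688755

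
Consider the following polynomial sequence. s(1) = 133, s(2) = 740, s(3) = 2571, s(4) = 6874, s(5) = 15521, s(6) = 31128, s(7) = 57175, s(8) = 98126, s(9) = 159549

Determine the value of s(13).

First differences: 607, 1831, 4303, 8647, 15607, 26047, 40951, 61423
Second differences: 1224, 2472, 4344, 6960, 10440, 14904, 20472
Third differences: 1248, 1872, 2616, 3480, 4464, 5568
Fourth differences: 624, 744, 864, 984, 1104
Fifth differences: 120, 120, 120, 120
The fifth differences are constant (120).
1104 + 120 = 1224;  5568 + 1224 = 6792;  20472 + 6792 = 27264;  61423 + 27264 = 88687;  159549 + 88687 = 248236
1224 + 120 = 1344;  6792 + 1344 = 8136;  27264 + 8136 = 35400;  88687 + 35400 = 124087;  248236 + 124087 = 372323
1344 + 120 = 1464;  8136 + 1464 = 9600;  35400 + 9600 = 45000;  124087 + 45000 = 169087;  372323 + 169087 = 541410
1464 + 120 = 1584;  9600 + 1584 = 11184;  45000 + 11184 = 56184;  169087 + 56184 = 225271;  541410 + 225271 = 766681

766681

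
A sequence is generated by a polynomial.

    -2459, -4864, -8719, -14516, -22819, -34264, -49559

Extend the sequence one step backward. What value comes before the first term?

First differences: -2405  -3855  -5797  -8303  -11445  -15295
Second differences: -1450  -1942  -2506  -3142  -3850
Third differences: -492  -564  -636  -708
Fourth differences: -72  -72  -72
The fourth differences are constant at -72.
Work back: -492 + 72 = -420;  -1450 + 420 = -1030;  -2405 + 1030 = -1375;  -2459 + 1375 = -1084

-1084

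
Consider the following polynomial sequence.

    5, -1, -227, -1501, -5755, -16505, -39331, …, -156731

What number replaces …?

-82357

Using the first 7 terms:
Δ: -6, -226, -1274, -4254, -10750, -22826
Δ²: -220, -1048, -2980, -6496, -12076
Δ³: -828, -1932, -3516, -5580
Δ⁴: -1104, -1584, -2064
Δ⁵: -480, -480
Constant fifth difference = -480.
Extend forward: -2064 − 480 = -2544;  -5580 − 2544 = -8124;  -12076 − 8124 = -20200;  -22826 − 20200 = -43026;  -39331 − 43026 = -82357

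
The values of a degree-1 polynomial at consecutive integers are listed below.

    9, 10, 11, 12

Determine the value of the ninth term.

1, 1, 1
The first differences are constant (1).
12 + 1 = 13
13 + 1 = 14
14 + 1 = 15
15 + 1 = 16
16 + 1 = 17

17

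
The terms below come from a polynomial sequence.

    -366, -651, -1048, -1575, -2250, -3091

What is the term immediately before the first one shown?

-175

Δ: -285  -397  -527  -675  -841
Δ²: -112  -130  -148  -166
Δ³: -18  -18  -18
The third differences are constant at -18.
Work back: -112 + 18 = -94;  -285 + 94 = -191;  -366 + 191 = -175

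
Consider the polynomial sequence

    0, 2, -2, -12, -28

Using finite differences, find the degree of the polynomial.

2

D1: 2, -4, -10, -16
D2: -6, -6, -6
The second differences are constant, so the polynomial has degree 2.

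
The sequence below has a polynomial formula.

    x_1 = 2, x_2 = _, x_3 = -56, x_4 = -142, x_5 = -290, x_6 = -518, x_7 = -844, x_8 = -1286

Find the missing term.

-14

Using the last 6 terms:
First differences: -86  -148  -228  -326  -442
Second differences: -62  -80  -98  -116
Third differences: -18  -18  -18
Constant third difference = -18.
Extend backward: -62 + 18 = -44;  -86 + 44 = -42;  -56 + 42 = -14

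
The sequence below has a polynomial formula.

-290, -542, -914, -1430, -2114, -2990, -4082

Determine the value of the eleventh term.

-11090

D1: -252, -372, -516, -684, -876, -1092
D2: -120, -144, -168, -192, -216
D3: -24, -24, -24, -24
Constant third difference = -24, so extend:
-216 − 24 = -240;  -1092 − 240 = -1332;  -4082 − 1332 = -5414
-240 − 24 = -264;  -1332 − 264 = -1596;  -5414 − 1596 = -7010
-264 − 24 = -288;  -1596 − 288 = -1884;  -7010 − 1884 = -8894
-288 − 24 = -312;  -1884 − 312 = -2196;  -8894 − 2196 = -11090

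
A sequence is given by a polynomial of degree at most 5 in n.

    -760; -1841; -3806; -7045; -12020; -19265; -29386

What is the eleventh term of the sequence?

Δ: -1081  -1965  -3239  -4975  -7245  -10121
Δ²: -884  -1274  -1736  -2270  -2876
Δ³: -390  -462  -534  -606
Δ⁴: -72  -72  -72
Constant fourth difference = -72, so extend:
-606 − 72 = -678;  -2876 − 678 = -3554;  -10121 − 3554 = -13675;  -29386 − 13675 = -43061
-678 − 72 = -750;  -3554 − 750 = -4304;  -13675 − 4304 = -17979;  -43061 − 17979 = -61040
-750 − 72 = -822;  -4304 − 822 = -5126;  -17979 − 5126 = -23105;  -61040 − 23105 = -84145
-822 − 72 = -894;  -5126 − 894 = -6020;  -23105 − 6020 = -29125;  -84145 − 29125 = -113270

-113270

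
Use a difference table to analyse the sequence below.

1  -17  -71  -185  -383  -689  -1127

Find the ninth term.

Δ: -18  -54  -114  -198  -306  -438
Δ²: -36  -60  -84  -108  -132
Δ³: -24  -24  -24  -24
Third differences constant at -24.
-132 − 24 = -156;  -438 − 156 = -594;  -1127 − 594 = -1721
-156 − 24 = -180;  -594 − 180 = -774;  -1721 − 774 = -2495

-2495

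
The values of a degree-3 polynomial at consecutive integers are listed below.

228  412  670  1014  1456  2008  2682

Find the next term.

3490

184, 258, 344, 442, 552, 674
74, 86, 98, 110, 122
12, 12, 12, 12
Third differences constant at 12.
122 + 12 = 134;  674 + 134 = 808;  2682 + 808 = 3490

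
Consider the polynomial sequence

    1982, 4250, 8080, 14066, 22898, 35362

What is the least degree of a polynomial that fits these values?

4

D1: 2268, 3830, 5986, 8832, 12464
D2: 1562, 2156, 2846, 3632
D3: 594, 690, 786
D4: 96, 96
The fourth differences are constant, so the polynomial has degree 4.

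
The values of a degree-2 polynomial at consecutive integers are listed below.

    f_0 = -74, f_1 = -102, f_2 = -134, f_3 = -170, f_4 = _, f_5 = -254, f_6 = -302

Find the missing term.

-210

Using the first 4 terms:
Δ: -28, -32, -36
Δ²: -4, -4
Constant second difference = -4.
Extend forward: -36 − 4 = -40;  -170 − 40 = -210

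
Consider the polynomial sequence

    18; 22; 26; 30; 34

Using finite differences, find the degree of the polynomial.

1

Δ: 4, 4, 4, 4
The first differences are constant, so the polynomial has degree 1.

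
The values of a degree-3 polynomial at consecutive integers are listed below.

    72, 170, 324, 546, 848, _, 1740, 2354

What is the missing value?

Using the first 5 terms:
98  154  222  302
56  68  80
12  12
Constant third difference = 12.
Extend forward: 80 + 12 = 92;  302 + 92 = 394;  848 + 394 = 1242

1242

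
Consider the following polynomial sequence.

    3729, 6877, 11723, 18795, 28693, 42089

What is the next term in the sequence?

Δ: 3148 , 4846 , 7072 , 9898 , 13396
Δ²: 1698 , 2226 , 2826 , 3498
Δ³: 528 , 600 , 672
Δ⁴: 72 , 72
Fourth differences constant at 72.
672 + 72 = 744;  3498 + 744 = 4242;  13396 + 4242 = 17638;  42089 + 17638 = 59727

59727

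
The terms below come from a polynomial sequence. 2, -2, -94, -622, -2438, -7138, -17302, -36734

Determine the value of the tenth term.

First differences: -4, -92, -528, -1816, -4700, -10164, -19432
Second differences: -88, -436, -1288, -2884, -5464, -9268
Third differences: -348, -852, -1596, -2580, -3804
Fourth differences: -504, -744, -984, -1224
Fifth differences: -240, -240, -240
Constant fifth difference = -240, so extend:
-1224 − 240 = -1464;  -3804 − 1464 = -5268;  -9268 − 5268 = -14536;  -19432 − 14536 = -33968;  -36734 − 33968 = -70702
-1464 − 240 = -1704;  -5268 − 1704 = -6972;  -14536 − 6972 = -21508;  -33968 − 21508 = -55476;  -70702 − 55476 = -126178

-126178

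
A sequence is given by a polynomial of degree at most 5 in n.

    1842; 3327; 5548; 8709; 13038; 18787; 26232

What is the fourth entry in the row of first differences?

4329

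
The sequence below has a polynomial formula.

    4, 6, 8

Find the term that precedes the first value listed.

First differences: 2  2
The first differences are constant at 2.
Work back: 4 − 2 = 2

2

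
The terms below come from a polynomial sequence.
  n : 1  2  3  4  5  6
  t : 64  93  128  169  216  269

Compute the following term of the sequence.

328

Δ: 29, 35, 41, 47, 53
Δ²: 6, 6, 6, 6
Second differences constant at 6.
53 + 6 = 59;  269 + 59 = 328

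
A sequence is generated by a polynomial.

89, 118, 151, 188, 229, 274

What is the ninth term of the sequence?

29  33  37  41  45
4  4  4  4
The second differences are constant (4).
45 + 4 = 49;  274 + 49 = 323
49 + 4 = 53;  323 + 53 = 376
53 + 4 = 57;  376 + 57 = 433

433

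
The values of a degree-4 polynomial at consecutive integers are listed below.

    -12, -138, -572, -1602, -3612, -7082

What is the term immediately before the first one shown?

First differences: -126, -434, -1030, -2010, -3470
Second differences: -308, -596, -980, -1460
Third differences: -288, -384, -480
Fourth differences: -96, -96
The fourth differences are constant at -96.
Work back: -288 + 96 = -192;  -308 + 192 = -116;  -126 + 116 = -10;  -12 + 10 = -2

-2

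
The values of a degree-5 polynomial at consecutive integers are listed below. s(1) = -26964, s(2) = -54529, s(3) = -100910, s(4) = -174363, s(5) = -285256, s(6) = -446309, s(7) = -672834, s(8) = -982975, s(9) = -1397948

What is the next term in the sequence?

First differences: -27565, -46381, -73453, -110893, -161053, -226525, -310141, -414973
Second differences: -18816, -27072, -37440, -50160, -65472, -83616, -104832
Third differences: -8256, -10368, -12720, -15312, -18144, -21216
Fourth differences: -2112, -2352, -2592, -2832, -3072
Fifth differences: -240, -240, -240, -240
The fifth differences are constant (-240).
-3072 − 240 = -3312;  -21216 − 3312 = -24528;  -104832 − 24528 = -129360;  -414973 − 129360 = -544333;  -1397948 − 544333 = -1942281

-1942281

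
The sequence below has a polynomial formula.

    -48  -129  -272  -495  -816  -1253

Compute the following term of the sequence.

Δ: -81, -143, -223, -321, -437
Δ²: -62, -80, -98, -116
Δ³: -18, -18, -18
Constant third difference = -18, so extend:
-116 − 18 = -134;  -437 − 134 = -571;  -1253 − 571 = -1824

-1824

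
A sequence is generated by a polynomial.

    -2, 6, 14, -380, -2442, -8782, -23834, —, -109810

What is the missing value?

-54336

Using the first 7 terms:
First differences: 8  8  -394  -2062  -6340  -15052
Second differences: 0  -402  -1668  -4278  -8712
Third differences: -402  -1266  -2610  -4434
Fourth differences: -864  -1344  -1824
Fifth differences: -480  -480
Constant fifth difference = -480.
Extend forward: -1824 − 480 = -2304;  -4434 − 2304 = -6738;  -8712 − 6738 = -15450;  -15052 − 15450 = -30502;  -23834 − 30502 = -54336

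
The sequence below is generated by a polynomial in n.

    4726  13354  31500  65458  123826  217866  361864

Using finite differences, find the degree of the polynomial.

D1: 8628, 18146, 33958, 58368, 94040, 143998
D2: 9518, 15812, 24410, 35672, 49958
D3: 6294, 8598, 11262, 14286
D4: 2304, 2664, 3024
D5: 360, 360
The fifth differences are constant, so the polynomial has degree 5.

5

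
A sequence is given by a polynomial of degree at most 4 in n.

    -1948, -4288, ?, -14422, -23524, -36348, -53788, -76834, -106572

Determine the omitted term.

-8244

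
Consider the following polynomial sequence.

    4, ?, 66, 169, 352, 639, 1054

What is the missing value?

Using the last 5 terms:
103  183  287  415
80  104  128
24  24
Constant third difference = 24.
Extend backward: 80 − 24 = 56;  103 − 56 = 47;  66 − 47 = 19

19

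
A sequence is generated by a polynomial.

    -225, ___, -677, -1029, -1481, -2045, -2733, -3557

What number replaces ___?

Using the last 6 terms:
First differences: -352, -452, -564, -688, -824
Second differences: -100, -112, -124, -136
Third differences: -12, -12, -12
Constant third difference = -12.
Extend backward: -100 + 12 = -88;  -352 + 88 = -264;  -677 + 264 = -413

-413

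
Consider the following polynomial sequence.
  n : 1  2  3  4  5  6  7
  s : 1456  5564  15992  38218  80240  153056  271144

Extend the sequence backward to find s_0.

D1: 4108, 10428, 22226, 42022, 72816, 118088
D2: 6320, 11798, 19796, 30794, 45272
D3: 5478, 7998, 10998, 14478
D4: 2520, 3000, 3480
D5: 480, 480
The fifth differences are constant at 480.
Work back: 2520 − 480 = 2040;  5478 − 2040 = 3438;  6320 − 3438 = 2882;  4108 − 2882 = 1226;  1456 − 1226 = 230

230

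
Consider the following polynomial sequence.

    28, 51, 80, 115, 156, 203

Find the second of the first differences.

29

Δ: 23, 29, 35, 41, 47
Δ²: 6, 6, 6, 6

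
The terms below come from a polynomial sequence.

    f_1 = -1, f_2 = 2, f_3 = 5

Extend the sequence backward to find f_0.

-4

D1: 3, 3
The first differences are constant at 3.
Work back: -1 − 3 = -4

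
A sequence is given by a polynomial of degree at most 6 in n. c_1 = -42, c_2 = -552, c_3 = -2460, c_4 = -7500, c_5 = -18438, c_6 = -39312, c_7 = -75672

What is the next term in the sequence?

-134820

Δ: -510, -1908, -5040, -10938, -20874, -36360
Δ²: -1398, -3132, -5898, -9936, -15486
Δ³: -1734, -2766, -4038, -5550
Δ⁴: -1032, -1272, -1512
Δ⁵: -240, -240
Fifth differences constant at -240.
-1512 − 240 = -1752;  -5550 − 1752 = -7302;  -15486 − 7302 = -22788;  -36360 − 22788 = -59148;  -75672 − 59148 = -134820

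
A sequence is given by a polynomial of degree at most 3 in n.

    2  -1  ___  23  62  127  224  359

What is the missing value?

4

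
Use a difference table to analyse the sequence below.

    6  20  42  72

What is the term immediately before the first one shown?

0

Δ: 14  22  30
Δ²: 8  8
The second differences are constant at 8.
Work back: 14 − 8 = 6;  6 − 6 = 0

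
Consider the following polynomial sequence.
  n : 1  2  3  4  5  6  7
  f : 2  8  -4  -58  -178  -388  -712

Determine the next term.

-1174

Δ: 6, -12, -54, -120, -210, -324
Δ²: -18, -42, -66, -90, -114
Δ³: -24, -24, -24, -24
Third differences constant at -24.
-114 − 24 = -138;  -324 − 138 = -462;  -712 − 462 = -1174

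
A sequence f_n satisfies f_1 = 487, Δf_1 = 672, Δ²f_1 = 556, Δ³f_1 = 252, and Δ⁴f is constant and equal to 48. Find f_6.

Build the table forward from the leading diagonal:
Fourth differences: 48, 48, 48, 48, 48, 48
Third differences: 252, 300, 348, 396, 444, 492
Second differences: 556, 808, 1108, 1456, 1852, 2296
First differences: 672, 1228, 2036, 3144, 4600, 6452
f: 487, 1159, 2387, 4423, 7567, 12167

12167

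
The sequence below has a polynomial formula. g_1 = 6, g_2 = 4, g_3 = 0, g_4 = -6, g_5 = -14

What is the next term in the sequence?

First differences: -2  -4  -6  -8
Second differences: -2  -2  -2
Constant second difference = -2, so extend:
-8 − 2 = -10;  -14 − 10 = -24

-24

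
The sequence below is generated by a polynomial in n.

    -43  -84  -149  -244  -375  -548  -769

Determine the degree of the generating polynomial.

3

-41, -65, -95, -131, -173, -221
-24, -30, -36, -42, -48
-6, -6, -6, -6
The third differences are constant, so the polynomial has degree 3.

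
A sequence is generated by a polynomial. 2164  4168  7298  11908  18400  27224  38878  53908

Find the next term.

2004 , 3130 , 4610 , 6492 , 8824 , 11654 , 15030
1126 , 1480 , 1882 , 2332 , 2830 , 3376
354 , 402 , 450 , 498 , 546
48 , 48 , 48 , 48
Fourth differences constant at 48.
546 + 48 = 594;  3376 + 594 = 3970;  15030 + 3970 = 19000;  53908 + 19000 = 72908

72908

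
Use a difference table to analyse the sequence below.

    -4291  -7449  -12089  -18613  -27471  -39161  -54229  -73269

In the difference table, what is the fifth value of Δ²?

-3378

D1: -3158, -4640, -6524, -8858, -11690, -15068, -19040
D2: -1482, -1884, -2334, -2832, -3378, -3972
D3: -402, -450, -498, -546, -594
D4: -48, -48, -48, -48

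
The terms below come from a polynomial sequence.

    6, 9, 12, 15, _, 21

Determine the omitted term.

Using the first 4 terms:
D1: 3, 3, 3
Constant first difference = 3.
Extend forward: 15 + 3 = 18

18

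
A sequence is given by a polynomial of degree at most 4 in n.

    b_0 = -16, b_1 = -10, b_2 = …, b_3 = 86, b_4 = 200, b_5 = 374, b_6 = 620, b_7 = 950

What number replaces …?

20

Using the last 5 terms:
D1: 114  174  246  330
D2: 60  72  84
D3: 12  12
Constant third difference = 12.
Extend backward: 60 − 12 = 48;  114 − 48 = 66;  86 − 66 = 20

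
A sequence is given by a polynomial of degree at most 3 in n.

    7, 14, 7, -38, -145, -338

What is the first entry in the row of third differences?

-24

First differences: 7, -7, -45, -107, -193
Second differences: -14, -38, -62, -86
Third differences: -24, -24, -24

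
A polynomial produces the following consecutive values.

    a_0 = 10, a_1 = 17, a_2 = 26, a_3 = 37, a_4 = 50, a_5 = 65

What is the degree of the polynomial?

2

First differences: 7, 9, 11, 13, 15
Second differences: 2, 2, 2, 2
The second differences are constant, so the polynomial has degree 2.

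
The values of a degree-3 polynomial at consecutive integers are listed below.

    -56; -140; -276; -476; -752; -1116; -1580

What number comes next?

Δ: -84, -136, -200, -276, -364, -464
Δ²: -52, -64, -76, -88, -100
Δ³: -12, -12, -12, -12
Third differences constant at -12.
-100 − 12 = -112;  -464 − 112 = -576;  -1580 − 576 = -2156

-2156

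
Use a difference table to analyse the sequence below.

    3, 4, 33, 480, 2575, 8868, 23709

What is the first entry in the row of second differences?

28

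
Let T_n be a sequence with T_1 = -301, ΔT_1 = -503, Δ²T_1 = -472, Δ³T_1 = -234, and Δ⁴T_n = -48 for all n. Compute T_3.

Build the table forward from the leading diagonal:
Fourth differences: -48  -48  -48
Third differences: -234  -282  -330
Second differences: -472  -706  -988
First differences: -503  -975  -1681
T: -301  -804  -1779

-1779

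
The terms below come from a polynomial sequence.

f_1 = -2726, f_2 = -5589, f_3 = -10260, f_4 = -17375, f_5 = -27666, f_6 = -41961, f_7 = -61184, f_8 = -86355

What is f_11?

D1: -2863  -4671  -7115  -10291  -14295  -19223  -25171
D2: -1808  -2444  -3176  -4004  -4928  -5948
D3: -636  -732  -828  -924  -1020
D4: -96  -96  -96  -96
Fourth differences constant at -96.
-1020 − 96 = -1116;  -5948 − 1116 = -7064;  -25171 − 7064 = -32235;  -86355 − 32235 = -118590
-1116 − 96 = -1212;  -7064 − 1212 = -8276;  -32235 − 8276 = -40511;  -118590 − 40511 = -159101
-1212 − 96 = -1308;  -8276 − 1308 = -9584;  -40511 − 9584 = -50095;  -159101 − 50095 = -209196

-209196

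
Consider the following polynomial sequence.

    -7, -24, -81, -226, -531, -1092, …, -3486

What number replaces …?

Using the first 6 terms:
-17, -57, -145, -305, -561
-40, -88, -160, -256
-48, -72, -96
-24, -24
Constant fourth difference = -24.
Extend forward: -96 − 24 = -120;  -256 − 120 = -376;  -561 − 376 = -937;  -1092 − 937 = -2029

-2029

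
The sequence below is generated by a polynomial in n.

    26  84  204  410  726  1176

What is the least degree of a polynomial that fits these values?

3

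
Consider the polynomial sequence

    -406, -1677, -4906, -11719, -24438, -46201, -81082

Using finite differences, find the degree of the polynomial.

5

D1: -1271, -3229, -6813, -12719, -21763, -34881
D2: -1958, -3584, -5906, -9044, -13118
D3: -1626, -2322, -3138, -4074
D4: -696, -816, -936
D5: -120, -120
The fifth differences are constant, so the polynomial has degree 5.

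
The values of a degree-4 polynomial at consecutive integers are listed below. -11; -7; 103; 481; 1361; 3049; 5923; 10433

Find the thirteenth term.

D1: 4, 110, 378, 880, 1688, 2874, 4510
D2: 106, 268, 502, 808, 1186, 1636
D3: 162, 234, 306, 378, 450
D4: 72, 72, 72, 72
The fourth differences are constant (72).
450 + 72 = 522;  1636 + 522 = 2158;  4510 + 2158 = 6668;  10433 + 6668 = 17101
522 + 72 = 594;  2158 + 594 = 2752;  6668 + 2752 = 9420;  17101 + 9420 = 26521
594 + 72 = 666;  2752 + 666 = 3418;  9420 + 3418 = 12838;  26521 + 12838 = 39359
666 + 72 = 738;  3418 + 738 = 4156;  12838 + 4156 = 16994;  39359 + 16994 = 56353
738 + 72 = 810;  4156 + 810 = 4966;  16994 + 4966 = 21960;  56353 + 21960 = 78313

78313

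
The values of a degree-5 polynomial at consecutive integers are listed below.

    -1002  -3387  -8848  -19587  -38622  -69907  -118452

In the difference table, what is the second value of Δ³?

-3018

First differences: -2385, -5461, -10739, -19035, -31285, -48545
Second differences: -3076, -5278, -8296, -12250, -17260
Third differences: -2202, -3018, -3954, -5010
Fourth differences: -816, -936, -1056
Fifth differences: -120, -120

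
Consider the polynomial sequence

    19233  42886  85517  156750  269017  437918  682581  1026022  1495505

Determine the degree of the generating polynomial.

Δ: 23653, 42631, 71233, 112267, 168901, 244663, 343441, 469483
Δ²: 18978, 28602, 41034, 56634, 75762, 98778, 126042
Δ³: 9624, 12432, 15600, 19128, 23016, 27264
Δ⁴: 2808, 3168, 3528, 3888, 4248
Δ⁵: 360, 360, 360, 360
The fifth differences are constant, so the polynomial has degree 5.

5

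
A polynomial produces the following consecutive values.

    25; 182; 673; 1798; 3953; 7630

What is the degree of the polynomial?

First differences: 157, 491, 1125, 2155, 3677
Second differences: 334, 634, 1030, 1522
Third differences: 300, 396, 492
Fourth differences: 96, 96
The fourth differences are constant, so the polynomial has degree 4.

4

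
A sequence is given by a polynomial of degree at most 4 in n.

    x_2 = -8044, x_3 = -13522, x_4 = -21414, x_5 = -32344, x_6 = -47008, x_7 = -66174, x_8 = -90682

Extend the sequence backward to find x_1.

First differences: -5478, -7892, -10930, -14664, -19166, -24508
Second differences: -2414, -3038, -3734, -4502, -5342
Third differences: -624, -696, -768, -840
Fourth differences: -72, -72, -72
The fourth differences are constant at -72.
Work back: -624 + 72 = -552;  -2414 + 552 = -1862;  -5478 + 1862 = -3616;  -8044 + 3616 = -4428

-4428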